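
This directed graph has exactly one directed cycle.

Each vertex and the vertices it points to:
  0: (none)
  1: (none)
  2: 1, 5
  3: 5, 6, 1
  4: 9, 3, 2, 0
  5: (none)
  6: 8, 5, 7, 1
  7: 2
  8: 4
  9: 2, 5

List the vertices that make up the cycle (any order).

3, 4, 6, 8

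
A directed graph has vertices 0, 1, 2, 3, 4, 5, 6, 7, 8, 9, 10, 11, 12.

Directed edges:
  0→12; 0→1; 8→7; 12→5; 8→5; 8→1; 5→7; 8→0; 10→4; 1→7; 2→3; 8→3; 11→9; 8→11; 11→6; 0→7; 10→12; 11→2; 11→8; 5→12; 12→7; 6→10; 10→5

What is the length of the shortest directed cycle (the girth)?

For each vertex v, BFS finds the shortest path from v back to v.
The shortest such closed walk is 8 → 11 → 8, length 2.

2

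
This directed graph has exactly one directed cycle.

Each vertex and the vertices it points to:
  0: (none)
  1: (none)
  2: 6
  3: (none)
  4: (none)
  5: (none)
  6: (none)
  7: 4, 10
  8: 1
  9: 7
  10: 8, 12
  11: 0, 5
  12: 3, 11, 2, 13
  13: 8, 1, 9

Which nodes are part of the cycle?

DFS with gray/black marking from 12:
12 gray
  3 gray
  3 black
  11 gray
    0 gray
    0 black
    5 gray
    5 black
  11 black
  2 gray
    6 gray
    6 black
  2 black
  13 gray
    8 gray
      1 gray
      1 black
    8 black
    13→1: 1 black — skip
    9 gray
      7 gray
        4 gray
        4 black
        10 gray
          10→8: 8 black — skip
          10→12: 12 is gray → back edge
Back edge closes the cycle 12 → 13 → 9 → 7 → 10 → 12; its vertices are {7, 9, 10, 12, 13}.

7, 9, 10, 12, 13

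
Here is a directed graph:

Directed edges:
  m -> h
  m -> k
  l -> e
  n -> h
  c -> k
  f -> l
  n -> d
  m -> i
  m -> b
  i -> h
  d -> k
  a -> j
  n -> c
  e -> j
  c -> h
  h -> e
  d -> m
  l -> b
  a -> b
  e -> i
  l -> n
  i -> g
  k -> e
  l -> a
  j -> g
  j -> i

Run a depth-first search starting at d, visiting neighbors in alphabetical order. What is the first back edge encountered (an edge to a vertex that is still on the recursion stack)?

h→e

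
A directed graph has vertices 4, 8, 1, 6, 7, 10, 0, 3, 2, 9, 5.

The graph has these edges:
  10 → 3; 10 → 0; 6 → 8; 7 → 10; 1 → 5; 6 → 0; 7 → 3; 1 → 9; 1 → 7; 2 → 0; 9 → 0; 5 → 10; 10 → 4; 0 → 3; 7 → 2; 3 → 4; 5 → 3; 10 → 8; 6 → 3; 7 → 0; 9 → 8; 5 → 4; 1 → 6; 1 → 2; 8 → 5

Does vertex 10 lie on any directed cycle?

Yes

10 is on a cycle iff 10 can reach itself via ≥1 edge.
10 → 8 → 5 → 10 — yes.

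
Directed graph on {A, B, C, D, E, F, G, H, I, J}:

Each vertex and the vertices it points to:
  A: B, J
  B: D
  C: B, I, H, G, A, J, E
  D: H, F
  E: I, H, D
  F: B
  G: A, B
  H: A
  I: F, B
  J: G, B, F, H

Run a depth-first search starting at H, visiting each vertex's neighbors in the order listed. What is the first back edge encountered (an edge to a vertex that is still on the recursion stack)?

DFS from H (visiting each vertex's neighbors in the order listed); mark gray on enter, black on exit:
H gray
  A gray
    B gray
      D gray
        D→H: H is gray → back edge
First back edge: D → H.

D→H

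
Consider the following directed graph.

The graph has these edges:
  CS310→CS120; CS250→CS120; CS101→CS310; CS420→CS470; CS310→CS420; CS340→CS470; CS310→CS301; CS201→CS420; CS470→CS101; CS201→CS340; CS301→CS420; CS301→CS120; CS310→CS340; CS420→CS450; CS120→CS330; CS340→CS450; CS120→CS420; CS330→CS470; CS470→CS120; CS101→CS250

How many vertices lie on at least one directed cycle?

9

A vertex is on a directed cycle iff it belongs to a strongly connected component of size ≥ 2 (or has a self-loop).
The vertices on cycles are {CS101, CS120, CS250, CS301, CS310, CS330, CS340, CS420, CS470} — 9 in total.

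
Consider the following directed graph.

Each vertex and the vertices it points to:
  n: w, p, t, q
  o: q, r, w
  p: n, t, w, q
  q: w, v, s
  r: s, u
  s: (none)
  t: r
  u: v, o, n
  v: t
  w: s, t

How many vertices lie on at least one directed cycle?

9

A vertex is on a directed cycle iff it belongs to a strongly connected component of size ≥ 2 (or has a self-loop).
The vertices on cycles are {n, o, p, q, r, t, u, v, w} — 9 in total.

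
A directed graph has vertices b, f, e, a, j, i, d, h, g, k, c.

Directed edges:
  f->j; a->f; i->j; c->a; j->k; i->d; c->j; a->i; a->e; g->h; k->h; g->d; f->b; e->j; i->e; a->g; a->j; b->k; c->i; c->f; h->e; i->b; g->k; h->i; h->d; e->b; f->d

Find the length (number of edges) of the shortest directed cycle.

For each vertex v, BFS finds the shortest path from v back to v.
The shortest such closed walk is i → j → k → h → i, length 4.

4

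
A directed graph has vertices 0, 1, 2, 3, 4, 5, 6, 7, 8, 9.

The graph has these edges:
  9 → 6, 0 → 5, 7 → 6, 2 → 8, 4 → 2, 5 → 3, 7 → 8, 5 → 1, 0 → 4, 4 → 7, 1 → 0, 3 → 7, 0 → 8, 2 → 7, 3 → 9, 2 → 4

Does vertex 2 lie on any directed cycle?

Yes

2 is on a cycle iff 2 can reach itself via ≥1 edge.
2 → 4 → 2 — yes.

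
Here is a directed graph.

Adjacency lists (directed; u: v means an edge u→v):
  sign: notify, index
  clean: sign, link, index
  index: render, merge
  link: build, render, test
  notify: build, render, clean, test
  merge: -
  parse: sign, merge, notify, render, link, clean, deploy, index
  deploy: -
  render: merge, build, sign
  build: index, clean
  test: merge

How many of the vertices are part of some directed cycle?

A vertex is on a directed cycle iff it belongs to a strongly connected component of size ≥ 2 (or has a self-loop).
The vertices on cycles are {link, sign, build, clean, index, notify, render} — 7 in total.

7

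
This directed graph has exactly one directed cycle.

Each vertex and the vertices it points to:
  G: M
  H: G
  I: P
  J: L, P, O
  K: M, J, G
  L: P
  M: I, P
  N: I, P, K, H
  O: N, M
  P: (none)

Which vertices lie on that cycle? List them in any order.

J, K, N, O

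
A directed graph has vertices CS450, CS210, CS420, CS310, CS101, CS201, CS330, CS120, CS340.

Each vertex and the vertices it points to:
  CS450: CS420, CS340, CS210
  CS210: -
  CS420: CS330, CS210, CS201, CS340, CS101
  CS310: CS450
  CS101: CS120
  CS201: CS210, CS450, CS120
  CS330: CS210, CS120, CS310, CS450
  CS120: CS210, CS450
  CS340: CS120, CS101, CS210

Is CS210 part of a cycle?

CS210 lies on a cycle iff there is a path from CS210 back to itself.
Exploring from CS210, it never reaches itself; equivalently, its strongly connected component is a singleton.

No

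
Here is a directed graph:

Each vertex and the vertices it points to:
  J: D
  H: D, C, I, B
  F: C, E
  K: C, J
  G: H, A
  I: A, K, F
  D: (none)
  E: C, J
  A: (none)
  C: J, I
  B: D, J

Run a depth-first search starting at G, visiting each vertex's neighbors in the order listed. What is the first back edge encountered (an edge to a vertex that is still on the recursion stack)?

K->C

DFS from G (visiting each vertex's neighbors in the order listed); mark gray on enter, black on exit:
G gray
  H gray
    D gray
    D black
    C gray
      J gray
        J→D: D black — skip
      J black
      I gray
        A gray
        A black
        K gray
          K→C: C is gray → back edge
First back edge: K → C.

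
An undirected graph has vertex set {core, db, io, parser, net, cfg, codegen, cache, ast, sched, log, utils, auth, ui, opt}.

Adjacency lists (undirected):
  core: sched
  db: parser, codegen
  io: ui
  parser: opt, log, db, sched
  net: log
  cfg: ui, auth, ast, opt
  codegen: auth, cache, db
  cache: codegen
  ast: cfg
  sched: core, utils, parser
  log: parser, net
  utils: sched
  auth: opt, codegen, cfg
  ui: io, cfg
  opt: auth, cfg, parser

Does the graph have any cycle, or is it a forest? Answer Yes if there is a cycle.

DFS, tracking each vertex's parent; an edge to a visited non-parent vertex closes a cycle.
Start from net:
visit net (parent –)
  visit log (parent net)
    visit parser (parent log)
      visit opt (parent parser)
        visit auth (parent opt)
          auth–opt: parent, skip
          visit codegen (parent auth)
            codegen–auth: parent, skip
            visit cache (parent codegen)
              cache–codegen: parent, skip
            visit db (parent codegen)
              db–parser: parser visited and ≠ parent → cycle
Cycle: parser – opt – auth – codegen – db – parser.

Yes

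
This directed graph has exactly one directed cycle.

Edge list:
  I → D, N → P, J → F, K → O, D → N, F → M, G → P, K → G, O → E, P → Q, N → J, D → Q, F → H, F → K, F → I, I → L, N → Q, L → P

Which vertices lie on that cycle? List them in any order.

D, F, I, J, N

DFS with gray/black marking from J:
J gray
  F gray
    H gray
    H black
    I gray
      D gray
        Q gray
        Q black
        N gray
          N→J: J is gray → back edge
Back edge closes the cycle J → F → I → D → N → J; its vertices are {D, F, I, J, N}.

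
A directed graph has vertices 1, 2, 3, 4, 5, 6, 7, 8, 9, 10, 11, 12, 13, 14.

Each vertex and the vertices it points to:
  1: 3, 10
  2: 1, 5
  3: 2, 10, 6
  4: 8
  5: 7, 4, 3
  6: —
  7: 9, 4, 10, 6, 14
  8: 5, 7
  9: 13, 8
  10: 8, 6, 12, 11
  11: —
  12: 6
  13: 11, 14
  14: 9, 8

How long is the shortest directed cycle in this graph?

3

For each vertex v, BFS finds the shortest path from v back to v.
The shortest such closed walk is 2 → 5 → 3 → 2, length 3.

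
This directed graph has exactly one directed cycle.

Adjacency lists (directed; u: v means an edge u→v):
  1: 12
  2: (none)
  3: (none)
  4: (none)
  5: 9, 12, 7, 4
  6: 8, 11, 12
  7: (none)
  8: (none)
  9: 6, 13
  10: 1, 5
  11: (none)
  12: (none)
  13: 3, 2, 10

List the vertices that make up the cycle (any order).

DFS with gray/black marking from 9:
9 gray
  6 gray
    8 gray
    8 black
    11 gray
    11 black
    12 gray
    12 black
  6 black
  13 gray
    3 gray
    3 black
    2 gray
    2 black
    10 gray
      1 gray
        1→12: 12 black — skip
      1 black
      5 gray
        5→9: 9 is gray → back edge
Back edge closes the cycle 9 → 13 → 10 → 5 → 9; its vertices are {5, 9, 10, 13}.

5, 9, 10, 13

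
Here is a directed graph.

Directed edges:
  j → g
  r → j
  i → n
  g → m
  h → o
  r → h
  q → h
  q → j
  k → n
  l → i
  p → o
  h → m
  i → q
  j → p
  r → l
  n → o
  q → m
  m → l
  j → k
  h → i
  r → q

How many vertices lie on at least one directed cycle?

A vertex is on a directed cycle iff it belongs to a strongly connected component of size ≥ 2 (or has a self-loop).
The vertices on cycles are {g, h, i, j, l, m, q} — 7 in total.

7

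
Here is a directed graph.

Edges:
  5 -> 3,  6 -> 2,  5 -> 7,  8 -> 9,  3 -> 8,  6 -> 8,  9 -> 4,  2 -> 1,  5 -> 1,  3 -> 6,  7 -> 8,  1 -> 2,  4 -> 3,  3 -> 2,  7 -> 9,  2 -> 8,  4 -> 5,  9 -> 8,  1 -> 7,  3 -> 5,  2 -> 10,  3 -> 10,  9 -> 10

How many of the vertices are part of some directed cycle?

9

A vertex is on a directed cycle iff it belongs to a strongly connected component of size ≥ 2 (or has a self-loop).
The vertices on cycles are {1, 2, 3, 4, 5, 6, 7, 8, 9} — 9 in total.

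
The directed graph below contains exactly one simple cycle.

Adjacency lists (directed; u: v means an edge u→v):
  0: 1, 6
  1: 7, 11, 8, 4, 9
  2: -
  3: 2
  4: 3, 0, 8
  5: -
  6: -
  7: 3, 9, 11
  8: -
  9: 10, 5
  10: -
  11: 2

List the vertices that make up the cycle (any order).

0, 1, 4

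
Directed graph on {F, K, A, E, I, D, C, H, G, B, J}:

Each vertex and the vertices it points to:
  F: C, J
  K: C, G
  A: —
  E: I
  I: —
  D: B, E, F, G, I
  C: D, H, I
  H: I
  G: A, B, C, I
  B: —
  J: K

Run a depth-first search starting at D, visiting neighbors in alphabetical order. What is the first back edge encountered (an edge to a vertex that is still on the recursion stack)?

C→D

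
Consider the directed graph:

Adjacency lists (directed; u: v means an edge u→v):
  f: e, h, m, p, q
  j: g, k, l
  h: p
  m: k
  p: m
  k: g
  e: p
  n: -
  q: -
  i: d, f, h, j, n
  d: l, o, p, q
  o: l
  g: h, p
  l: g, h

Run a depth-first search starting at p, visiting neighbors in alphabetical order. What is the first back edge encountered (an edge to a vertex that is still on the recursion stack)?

h→p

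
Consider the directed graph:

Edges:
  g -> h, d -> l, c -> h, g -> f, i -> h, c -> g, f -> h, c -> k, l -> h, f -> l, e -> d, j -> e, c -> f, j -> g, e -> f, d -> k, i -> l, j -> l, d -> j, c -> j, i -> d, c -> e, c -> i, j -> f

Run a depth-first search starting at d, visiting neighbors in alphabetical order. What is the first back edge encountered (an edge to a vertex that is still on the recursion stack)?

e→d

DFS from d (visiting neighbors in alphabetical order); mark gray on enter, black on exit:
d gray
  j gray
    e gray
      e→d: d is gray → back edge
First back edge: e → d.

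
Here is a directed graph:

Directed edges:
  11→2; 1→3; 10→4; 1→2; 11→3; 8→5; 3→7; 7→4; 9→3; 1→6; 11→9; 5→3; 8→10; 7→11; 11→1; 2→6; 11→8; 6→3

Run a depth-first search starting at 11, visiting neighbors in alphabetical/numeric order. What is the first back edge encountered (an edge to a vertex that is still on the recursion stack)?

DFS from 11 (visiting neighbors in alphabetical/numeric order); mark gray on enter, black on exit:
11 gray
  1 gray
    2 gray
      6 gray
        3 gray
          7 gray
            4 gray
            4 black
            7→11: 11 is gray → back edge
First back edge: 7 → 11.

7→11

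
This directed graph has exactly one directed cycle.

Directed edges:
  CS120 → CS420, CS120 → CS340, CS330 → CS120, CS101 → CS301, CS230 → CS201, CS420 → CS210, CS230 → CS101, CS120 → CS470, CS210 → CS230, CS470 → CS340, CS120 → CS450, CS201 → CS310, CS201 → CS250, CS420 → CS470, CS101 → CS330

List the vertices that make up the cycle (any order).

CS101, CS120, CS210, CS230, CS330, CS420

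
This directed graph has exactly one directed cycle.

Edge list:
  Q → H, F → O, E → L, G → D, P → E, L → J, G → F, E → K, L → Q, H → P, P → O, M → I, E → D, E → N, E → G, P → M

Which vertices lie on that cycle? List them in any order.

E, H, L, P, Q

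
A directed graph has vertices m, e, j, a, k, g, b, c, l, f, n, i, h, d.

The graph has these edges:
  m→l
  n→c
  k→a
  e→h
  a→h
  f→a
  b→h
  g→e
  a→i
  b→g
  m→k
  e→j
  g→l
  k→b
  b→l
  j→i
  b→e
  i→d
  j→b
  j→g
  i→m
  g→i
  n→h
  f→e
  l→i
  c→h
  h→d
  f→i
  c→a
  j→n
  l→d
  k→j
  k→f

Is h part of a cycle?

No

h lies on a cycle iff there is a path from h back to itself.
Exploring from h, it never reaches itself; equivalently, its strongly connected component is a singleton.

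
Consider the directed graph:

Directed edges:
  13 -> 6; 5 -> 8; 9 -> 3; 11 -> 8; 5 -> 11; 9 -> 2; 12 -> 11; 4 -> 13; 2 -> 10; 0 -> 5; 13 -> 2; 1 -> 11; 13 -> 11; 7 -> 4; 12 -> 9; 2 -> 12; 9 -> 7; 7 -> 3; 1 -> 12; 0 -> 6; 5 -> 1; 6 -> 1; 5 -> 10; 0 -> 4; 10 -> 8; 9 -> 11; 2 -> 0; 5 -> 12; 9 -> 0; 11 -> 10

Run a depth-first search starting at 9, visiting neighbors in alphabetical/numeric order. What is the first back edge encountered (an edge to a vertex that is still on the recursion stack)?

2→0

DFS from 9 (visiting neighbors in alphabetical/numeric order); mark gray on enter, black on exit:
9 gray
  0 gray
    4 gray
      13 gray
        2 gray
          2→0: 0 is gray → back edge
First back edge: 2 → 0.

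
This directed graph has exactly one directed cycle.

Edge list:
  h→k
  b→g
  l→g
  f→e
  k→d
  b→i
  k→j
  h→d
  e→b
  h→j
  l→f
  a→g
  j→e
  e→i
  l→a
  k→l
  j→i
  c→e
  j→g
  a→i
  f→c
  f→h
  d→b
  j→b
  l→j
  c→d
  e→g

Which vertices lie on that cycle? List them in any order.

f, h, k, l

DFS with gray/black marking from l:
l gray
  f gray
    h gray
      k gray
        d gray
          b gray
            i gray
            i black
            g gray
            g black
          b black
        d black
        k→l: l is gray → back edge
Back edge closes the cycle l → f → h → k → l; its vertices are {f, h, k, l}.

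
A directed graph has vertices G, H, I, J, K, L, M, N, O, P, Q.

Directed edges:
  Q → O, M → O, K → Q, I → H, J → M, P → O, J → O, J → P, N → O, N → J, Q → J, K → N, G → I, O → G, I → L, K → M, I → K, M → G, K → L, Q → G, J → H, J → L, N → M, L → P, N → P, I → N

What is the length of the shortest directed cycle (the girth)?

4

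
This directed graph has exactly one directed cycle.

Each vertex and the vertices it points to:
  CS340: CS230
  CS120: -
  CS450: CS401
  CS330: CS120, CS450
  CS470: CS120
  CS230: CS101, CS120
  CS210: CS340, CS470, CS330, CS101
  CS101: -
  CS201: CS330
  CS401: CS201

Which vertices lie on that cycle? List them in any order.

CS201, CS330, CS401, CS450

DFS with gray/black marking from CS330:
CS330 gray
  CS120 gray
  CS120 black
  CS450 gray
    CS401 gray
      CS201 gray
        CS201→CS330: CS330 is gray → back edge
Back edge closes the cycle CS330 → CS450 → CS401 → CS201 → CS330; its vertices are {CS201, CS330, CS401, CS450}.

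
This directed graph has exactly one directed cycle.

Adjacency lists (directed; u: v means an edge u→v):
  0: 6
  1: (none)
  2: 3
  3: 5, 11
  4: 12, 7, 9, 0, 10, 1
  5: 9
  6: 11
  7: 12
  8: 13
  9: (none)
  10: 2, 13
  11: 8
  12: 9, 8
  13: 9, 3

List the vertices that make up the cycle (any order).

3, 8, 11, 13

DFS with gray/black marking from 8:
8 gray
  13 gray
    9 gray
    9 black
    3 gray
      5 gray
        5→9: 9 black — skip
      5 black
      11 gray
        11→8: 8 is gray → back edge
Back edge closes the cycle 8 → 13 → 3 → 11 → 8; its vertices are {3, 8, 11, 13}.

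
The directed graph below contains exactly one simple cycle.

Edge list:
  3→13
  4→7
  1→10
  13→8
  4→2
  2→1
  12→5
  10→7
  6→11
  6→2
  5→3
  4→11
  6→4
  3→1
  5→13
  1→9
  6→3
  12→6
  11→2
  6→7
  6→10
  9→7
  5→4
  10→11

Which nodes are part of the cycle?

DFS with gray/black marking from 11:
11 gray
  2 gray
    1 gray
      9 gray
        7 gray
        7 black
      9 black
      10 gray
        10→7: 7 black — skip
        10→11: 11 is gray → back edge
Back edge closes the cycle 11 → 2 → 1 → 10 → 11; its vertices are {1, 2, 10, 11}.

1, 2, 10, 11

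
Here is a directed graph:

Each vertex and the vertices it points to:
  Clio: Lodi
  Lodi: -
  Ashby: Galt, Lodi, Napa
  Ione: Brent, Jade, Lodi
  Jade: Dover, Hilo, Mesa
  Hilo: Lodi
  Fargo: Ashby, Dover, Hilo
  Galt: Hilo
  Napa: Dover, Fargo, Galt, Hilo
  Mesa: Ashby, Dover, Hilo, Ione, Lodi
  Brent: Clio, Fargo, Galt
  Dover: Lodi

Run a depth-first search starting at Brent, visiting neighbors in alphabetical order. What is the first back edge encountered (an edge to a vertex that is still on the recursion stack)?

Napa->Fargo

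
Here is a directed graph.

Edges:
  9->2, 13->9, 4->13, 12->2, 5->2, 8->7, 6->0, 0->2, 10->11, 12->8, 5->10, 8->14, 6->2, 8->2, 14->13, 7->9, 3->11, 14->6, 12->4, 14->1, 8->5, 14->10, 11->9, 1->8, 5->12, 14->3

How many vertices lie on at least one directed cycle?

5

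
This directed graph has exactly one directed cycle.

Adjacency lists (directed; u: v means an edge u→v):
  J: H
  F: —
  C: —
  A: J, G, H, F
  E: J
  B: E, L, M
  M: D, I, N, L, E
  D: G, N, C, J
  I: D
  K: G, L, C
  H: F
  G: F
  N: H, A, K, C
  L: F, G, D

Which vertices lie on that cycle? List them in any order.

D, K, L, N

DFS with gray/black marking from N:
N gray
  H gray
    F gray
    F black
  H black
  A gray
    J gray
      J→H: H black — skip
    J black
    G gray
      G→F: F black — skip
    G black
    A→H: H black — skip
    A→F: F black — skip
  A black
  K gray
    K→G: G black — skip
    L gray
      L→F: F black — skip
      L→G: G black — skip
      D gray
        D→G: G black — skip
        D→N: N is gray → back edge
Back edge closes the cycle N → K → L → D → N; its vertices are {D, K, L, N}.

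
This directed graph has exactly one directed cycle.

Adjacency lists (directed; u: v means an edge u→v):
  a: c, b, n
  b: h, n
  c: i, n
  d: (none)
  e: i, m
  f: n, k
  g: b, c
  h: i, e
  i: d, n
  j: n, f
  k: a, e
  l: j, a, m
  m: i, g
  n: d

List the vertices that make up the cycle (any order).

b, e, g, h, m

DFS with gray/black marking from m:
m gray
  i gray
    d gray
    d black
    n gray
      n→d: d black — skip
    n black
  i black
  g gray
    b gray
      h gray
        h→i: i black — skip
        e gray
          e→i: i black — skip
          e→m: m is gray → back edge
Back edge closes the cycle m → g → b → h → e → m; its vertices are {b, e, g, h, m}.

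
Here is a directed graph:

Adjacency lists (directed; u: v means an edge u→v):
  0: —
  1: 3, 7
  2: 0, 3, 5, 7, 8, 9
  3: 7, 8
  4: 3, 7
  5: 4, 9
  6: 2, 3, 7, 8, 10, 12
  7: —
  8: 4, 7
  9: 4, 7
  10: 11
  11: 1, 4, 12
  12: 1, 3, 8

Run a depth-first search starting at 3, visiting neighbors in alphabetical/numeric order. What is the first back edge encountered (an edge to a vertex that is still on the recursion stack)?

DFS from 3 (visiting neighbors in alphabetical/numeric order); mark gray on enter, black on exit:
3 gray
  7 gray
  7 black
  8 gray
    4 gray
      4→3: 3 is gray → back edge
First back edge: 4 → 3.

4->3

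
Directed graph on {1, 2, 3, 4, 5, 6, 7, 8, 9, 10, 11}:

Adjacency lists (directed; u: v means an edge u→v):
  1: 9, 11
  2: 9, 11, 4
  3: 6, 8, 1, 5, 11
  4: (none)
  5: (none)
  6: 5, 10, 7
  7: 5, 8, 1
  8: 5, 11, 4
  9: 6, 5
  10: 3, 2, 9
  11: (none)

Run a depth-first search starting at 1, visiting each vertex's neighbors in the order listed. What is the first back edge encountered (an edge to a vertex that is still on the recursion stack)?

DFS from 1 (visiting each vertex's neighbors in the order listed); mark gray on enter, black on exit:
1 gray
  9 gray
    6 gray
      5 gray
      5 black
      10 gray
        3 gray
          3→6: 6 is gray → back edge
First back edge: 3 → 6.

3->6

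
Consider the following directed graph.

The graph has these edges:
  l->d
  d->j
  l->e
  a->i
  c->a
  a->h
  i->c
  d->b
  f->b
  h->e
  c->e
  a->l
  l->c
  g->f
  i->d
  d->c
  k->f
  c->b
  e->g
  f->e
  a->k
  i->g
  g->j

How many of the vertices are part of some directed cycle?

8

A vertex is on a directed cycle iff it belongs to a strongly connected component of size ≥ 2 (or has a self-loop).
The vertices on cycles are {a, c, d, e, f, g, i, l} — 8 in total.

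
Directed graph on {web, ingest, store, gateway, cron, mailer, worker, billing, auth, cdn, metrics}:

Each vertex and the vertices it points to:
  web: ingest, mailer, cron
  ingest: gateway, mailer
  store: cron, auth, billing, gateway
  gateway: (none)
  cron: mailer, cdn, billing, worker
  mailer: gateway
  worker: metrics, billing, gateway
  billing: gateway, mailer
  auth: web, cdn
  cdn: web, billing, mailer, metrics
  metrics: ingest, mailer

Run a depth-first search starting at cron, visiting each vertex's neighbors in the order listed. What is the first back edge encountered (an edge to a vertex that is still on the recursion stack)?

web→cron

DFS from cron (visiting each vertex's neighbors in the order listed); mark gray on enter, black on exit:
cron gray
  mailer gray
    gateway gray
    gateway black
  mailer black
  cdn gray
    web gray
      ingest gray
        ingest→gateway: gateway black — skip
        ingest→mailer: mailer black — skip
      ingest black
      web→mailer: mailer black — skip
      web→cron: cron is gray → back edge
First back edge: web → cron.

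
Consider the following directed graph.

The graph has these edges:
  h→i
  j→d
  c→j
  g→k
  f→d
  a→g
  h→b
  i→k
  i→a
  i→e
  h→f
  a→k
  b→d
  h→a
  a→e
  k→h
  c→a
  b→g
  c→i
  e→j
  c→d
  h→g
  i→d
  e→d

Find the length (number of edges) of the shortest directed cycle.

3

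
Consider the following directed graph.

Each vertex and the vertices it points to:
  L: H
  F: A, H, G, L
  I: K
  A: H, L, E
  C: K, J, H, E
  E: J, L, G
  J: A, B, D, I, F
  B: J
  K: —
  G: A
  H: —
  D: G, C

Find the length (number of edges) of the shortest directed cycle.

For each vertex v, BFS finds the shortest path from v back to v.
The shortest such closed walk is B → J → B, length 2.

2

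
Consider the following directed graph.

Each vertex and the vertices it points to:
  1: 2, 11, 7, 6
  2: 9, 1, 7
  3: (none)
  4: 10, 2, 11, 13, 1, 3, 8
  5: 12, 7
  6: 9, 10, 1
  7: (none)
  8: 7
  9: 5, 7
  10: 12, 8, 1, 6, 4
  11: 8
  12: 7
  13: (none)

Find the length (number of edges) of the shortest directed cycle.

2

For each vertex v, BFS finds the shortest path from v back to v.
The shortest such closed walk is 4 → 10 → 4, length 2.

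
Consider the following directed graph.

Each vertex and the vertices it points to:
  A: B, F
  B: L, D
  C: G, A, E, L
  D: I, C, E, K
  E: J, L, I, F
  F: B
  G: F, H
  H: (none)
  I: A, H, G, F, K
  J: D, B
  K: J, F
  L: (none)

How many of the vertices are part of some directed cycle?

A vertex is on a directed cycle iff it belongs to a strongly connected component of size ≥ 2 (or has a self-loop).
The vertices on cycles are {A, B, C, D, E, F, G, I, J, K} — 10 in total.

10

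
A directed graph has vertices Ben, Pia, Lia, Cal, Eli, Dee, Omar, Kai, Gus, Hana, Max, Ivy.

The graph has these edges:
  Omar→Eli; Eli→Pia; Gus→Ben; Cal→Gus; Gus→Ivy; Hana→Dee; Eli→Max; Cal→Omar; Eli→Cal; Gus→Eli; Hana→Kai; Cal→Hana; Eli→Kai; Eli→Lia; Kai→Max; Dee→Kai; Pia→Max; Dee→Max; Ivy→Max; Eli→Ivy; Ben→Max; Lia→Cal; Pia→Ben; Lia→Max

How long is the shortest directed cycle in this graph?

3

For each vertex v, BFS finds the shortest path from v back to v.
The shortest such closed walk is Eli → Cal → Omar → Eli, length 3.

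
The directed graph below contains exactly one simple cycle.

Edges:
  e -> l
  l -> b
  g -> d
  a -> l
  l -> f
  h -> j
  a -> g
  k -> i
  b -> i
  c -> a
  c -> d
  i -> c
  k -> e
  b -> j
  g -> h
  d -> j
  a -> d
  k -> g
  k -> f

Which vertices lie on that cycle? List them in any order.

DFS with gray/black marking from i:
i gray
  c gray
    a gray
      g gray
        h gray
          j gray
          j black
        h black
        d gray
          d→j: j black — skip
        d black
      g black
      a→d: d black — skip
      l gray
        b gray
          b→j: j black — skip
          b→i: i is gray → back edge
Back edge closes the cycle i → c → a → l → b → i; its vertices are {a, b, c, i, l}.

a, b, c, i, l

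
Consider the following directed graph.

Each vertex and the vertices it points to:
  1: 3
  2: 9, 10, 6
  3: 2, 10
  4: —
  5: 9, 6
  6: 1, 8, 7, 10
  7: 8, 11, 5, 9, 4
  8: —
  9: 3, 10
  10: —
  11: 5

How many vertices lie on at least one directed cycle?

8

A vertex is on a directed cycle iff it belongs to a strongly connected component of size ≥ 2 (or has a self-loop).
The vertices on cycles are {1, 2, 3, 5, 6, 7, 9, 11} — 8 in total.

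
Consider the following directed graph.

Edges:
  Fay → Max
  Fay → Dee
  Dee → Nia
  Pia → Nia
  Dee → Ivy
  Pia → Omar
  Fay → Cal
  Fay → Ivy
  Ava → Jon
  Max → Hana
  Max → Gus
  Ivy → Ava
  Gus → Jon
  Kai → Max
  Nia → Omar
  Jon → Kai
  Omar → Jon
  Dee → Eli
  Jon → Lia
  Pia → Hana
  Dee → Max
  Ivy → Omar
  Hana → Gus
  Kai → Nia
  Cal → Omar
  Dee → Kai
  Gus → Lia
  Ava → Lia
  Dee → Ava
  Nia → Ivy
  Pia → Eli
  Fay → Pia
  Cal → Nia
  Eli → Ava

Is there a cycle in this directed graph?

Yes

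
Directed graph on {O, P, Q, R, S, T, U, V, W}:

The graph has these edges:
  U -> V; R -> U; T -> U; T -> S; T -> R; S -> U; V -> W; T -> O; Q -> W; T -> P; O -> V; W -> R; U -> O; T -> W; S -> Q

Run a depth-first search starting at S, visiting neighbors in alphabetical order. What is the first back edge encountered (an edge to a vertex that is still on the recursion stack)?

V->W

DFS from S (visiting neighbors in alphabetical order); mark gray on enter, black on exit:
S gray
  Q gray
    W gray
      R gray
        U gray
          O gray
            V gray
              V→W: W is gray → back edge
First back edge: V → W.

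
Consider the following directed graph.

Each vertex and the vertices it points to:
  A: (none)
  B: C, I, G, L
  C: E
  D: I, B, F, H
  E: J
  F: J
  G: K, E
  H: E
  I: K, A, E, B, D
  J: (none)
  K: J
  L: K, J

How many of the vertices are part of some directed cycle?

3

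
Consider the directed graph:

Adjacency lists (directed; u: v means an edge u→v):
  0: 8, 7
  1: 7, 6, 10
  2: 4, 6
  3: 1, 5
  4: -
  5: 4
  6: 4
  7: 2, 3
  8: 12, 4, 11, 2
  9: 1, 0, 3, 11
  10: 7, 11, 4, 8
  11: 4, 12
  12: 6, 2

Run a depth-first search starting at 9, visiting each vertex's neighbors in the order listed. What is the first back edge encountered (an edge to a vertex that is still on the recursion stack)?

3->1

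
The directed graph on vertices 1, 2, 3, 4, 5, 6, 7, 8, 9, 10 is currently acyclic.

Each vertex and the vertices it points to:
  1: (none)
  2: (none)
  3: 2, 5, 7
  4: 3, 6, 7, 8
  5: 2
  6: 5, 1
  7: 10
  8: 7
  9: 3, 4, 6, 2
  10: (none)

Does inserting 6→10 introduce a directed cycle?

No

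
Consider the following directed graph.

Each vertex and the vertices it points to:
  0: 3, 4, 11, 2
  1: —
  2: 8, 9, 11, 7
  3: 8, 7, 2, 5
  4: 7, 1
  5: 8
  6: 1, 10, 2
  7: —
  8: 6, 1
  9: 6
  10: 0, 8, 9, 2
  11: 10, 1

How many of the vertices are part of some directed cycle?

A vertex is on a directed cycle iff it belongs to a strongly connected component of size ≥ 2 (or has a self-loop).
The vertices on cycles are {0, 2, 3, 5, 6, 8, 9, 10, 11} — 9 in total.

9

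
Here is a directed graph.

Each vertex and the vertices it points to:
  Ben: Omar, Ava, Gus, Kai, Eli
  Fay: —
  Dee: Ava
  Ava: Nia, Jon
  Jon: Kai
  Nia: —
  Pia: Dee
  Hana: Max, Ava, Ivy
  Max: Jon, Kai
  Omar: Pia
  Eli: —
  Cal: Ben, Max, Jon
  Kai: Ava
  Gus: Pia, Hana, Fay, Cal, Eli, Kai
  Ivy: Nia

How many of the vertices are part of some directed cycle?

6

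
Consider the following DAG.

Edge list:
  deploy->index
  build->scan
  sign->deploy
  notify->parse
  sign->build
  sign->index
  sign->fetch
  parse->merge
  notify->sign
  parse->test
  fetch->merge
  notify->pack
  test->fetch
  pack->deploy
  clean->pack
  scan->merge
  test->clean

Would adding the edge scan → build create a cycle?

Adding scan→build creates a cycle iff build can already reach scan.
Path from build: build → scan.
So build → … → scan → build is a cycle.

Yes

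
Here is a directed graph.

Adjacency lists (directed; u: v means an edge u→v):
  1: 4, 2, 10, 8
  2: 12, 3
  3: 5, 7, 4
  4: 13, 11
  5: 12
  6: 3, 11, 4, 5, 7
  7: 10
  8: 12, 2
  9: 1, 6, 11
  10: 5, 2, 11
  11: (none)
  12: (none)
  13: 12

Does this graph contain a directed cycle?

DFS with white/gray/black marking, starting from 4:
4 gray
  13 gray
    12 gray
    12 black
  13 black
  11 gray
  11 black
4 black
1 gray
  1→4: 4 black — skip
  2 gray
    2→12: 12 black — skip
    3 gray
      5 gray
        5→12: 12 black — skip
      5 black
      7 gray
        10 gray
          10→5: 5 black — skip
          10→2: 2 is gray → back edge
Back edge found, so a cycle exists: 2 → 3 → 7 → 10 → 2.

Yes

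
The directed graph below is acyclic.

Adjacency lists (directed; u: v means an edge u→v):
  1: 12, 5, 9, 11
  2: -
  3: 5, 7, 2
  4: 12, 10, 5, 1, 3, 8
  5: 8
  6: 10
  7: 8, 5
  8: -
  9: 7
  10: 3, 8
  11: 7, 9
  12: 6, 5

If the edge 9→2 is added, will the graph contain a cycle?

No

Adding 9→2 creates a cycle iff 2 can already reach 9.
Explore from 2: no path reaches 9. The graph stays acyclic.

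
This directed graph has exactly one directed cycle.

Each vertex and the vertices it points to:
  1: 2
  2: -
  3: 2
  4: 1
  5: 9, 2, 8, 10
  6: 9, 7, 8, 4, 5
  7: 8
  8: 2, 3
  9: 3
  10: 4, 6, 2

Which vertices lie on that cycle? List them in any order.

5, 6, 10

DFS with gray/black marking from 5:
5 gray
  9 gray
    3 gray
      2 gray
      2 black
    3 black
  9 black
  5→2: 2 black — skip
  8 gray
    8→2: 2 black — skip
    8→3: 3 black — skip
  8 black
  10 gray
    4 gray
      1 gray
        1→2: 2 black — skip
      1 black
    4 black
    6 gray
      6→9: 9 black — skip
      7 gray
        7→8: 8 black — skip
      7 black
      6→8: 8 black — skip
      6→4: 4 black — skip
      6→5: 5 is gray → back edge
Back edge closes the cycle 5 → 10 → 6 → 5; its vertices are {5, 6, 10}.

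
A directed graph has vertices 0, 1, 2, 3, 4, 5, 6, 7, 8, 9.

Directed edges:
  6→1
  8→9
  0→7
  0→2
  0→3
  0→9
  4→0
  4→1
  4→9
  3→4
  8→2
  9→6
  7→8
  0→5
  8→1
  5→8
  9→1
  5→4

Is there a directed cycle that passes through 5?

5 is on a cycle iff 5 can reach itself via ≥1 edge.
5 → 4 → 0 → 5 — yes.

Yes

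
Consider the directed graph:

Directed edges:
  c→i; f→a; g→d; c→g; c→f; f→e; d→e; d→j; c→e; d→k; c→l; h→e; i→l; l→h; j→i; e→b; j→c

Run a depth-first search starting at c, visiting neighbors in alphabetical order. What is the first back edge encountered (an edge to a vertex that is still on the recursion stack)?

j→c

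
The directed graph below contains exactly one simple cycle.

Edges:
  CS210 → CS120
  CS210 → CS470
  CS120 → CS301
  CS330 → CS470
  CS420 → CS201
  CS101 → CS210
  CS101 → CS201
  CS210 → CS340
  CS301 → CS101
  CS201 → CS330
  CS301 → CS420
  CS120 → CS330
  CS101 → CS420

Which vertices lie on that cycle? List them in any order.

CS101, CS120, CS210, CS301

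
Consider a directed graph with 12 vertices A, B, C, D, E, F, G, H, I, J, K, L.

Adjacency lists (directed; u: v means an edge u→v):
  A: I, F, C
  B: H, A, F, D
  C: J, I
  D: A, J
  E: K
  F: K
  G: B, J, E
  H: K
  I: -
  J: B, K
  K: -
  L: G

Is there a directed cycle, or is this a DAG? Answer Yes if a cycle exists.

Yes

DFS with white/gray/black marking, starting from G:
G gray
  B gray
    H gray
      K gray
      K black
    H black
    A gray
      I gray
      I black
      F gray
        F→K: K black — skip
      F black
      C gray
        J gray
          J→B: B is gray → back edge
Back edge found, so a cycle exists: B → A → C → J → B.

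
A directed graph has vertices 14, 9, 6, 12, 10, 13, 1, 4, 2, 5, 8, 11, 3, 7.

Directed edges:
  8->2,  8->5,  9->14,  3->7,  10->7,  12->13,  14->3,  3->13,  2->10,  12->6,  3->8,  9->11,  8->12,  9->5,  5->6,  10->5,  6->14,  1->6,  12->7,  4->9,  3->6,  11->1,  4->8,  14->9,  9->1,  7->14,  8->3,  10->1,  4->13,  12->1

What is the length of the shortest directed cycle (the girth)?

2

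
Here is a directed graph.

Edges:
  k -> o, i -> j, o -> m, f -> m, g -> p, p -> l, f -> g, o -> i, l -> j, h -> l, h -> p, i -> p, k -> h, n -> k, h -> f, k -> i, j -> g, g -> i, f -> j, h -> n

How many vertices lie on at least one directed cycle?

8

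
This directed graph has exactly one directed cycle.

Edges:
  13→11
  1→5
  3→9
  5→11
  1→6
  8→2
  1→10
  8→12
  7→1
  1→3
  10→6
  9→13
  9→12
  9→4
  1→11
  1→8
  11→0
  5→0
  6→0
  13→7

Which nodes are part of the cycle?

DFS with gray/black marking from 7:
7 gray
  1 gray
    11 gray
      0 gray
      0 black
    11 black
    3 gray
      9 gray
        13 gray
          13→11: 11 black — skip
          13→7: 7 is gray → back edge
Back edge closes the cycle 7 → 1 → 3 → 9 → 13 → 7; its vertices are {1, 3, 7, 9, 13}.

1, 3, 7, 9, 13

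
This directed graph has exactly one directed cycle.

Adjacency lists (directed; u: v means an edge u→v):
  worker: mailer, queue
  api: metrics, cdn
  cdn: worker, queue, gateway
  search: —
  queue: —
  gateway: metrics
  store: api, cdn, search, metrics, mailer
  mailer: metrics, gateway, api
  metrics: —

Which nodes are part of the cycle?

DFS with gray/black marking from api:
api gray
  metrics gray
  metrics black
  cdn gray
    worker gray
      mailer gray
        mailer→metrics: metrics black — skip
        gateway gray
          gateway→metrics: metrics black — skip
        gateway black
        mailer→api: api is gray → back edge
Back edge closes the cycle api → cdn → worker → mailer → api; its vertices are {api, cdn, mailer, worker}.

api, cdn, mailer, worker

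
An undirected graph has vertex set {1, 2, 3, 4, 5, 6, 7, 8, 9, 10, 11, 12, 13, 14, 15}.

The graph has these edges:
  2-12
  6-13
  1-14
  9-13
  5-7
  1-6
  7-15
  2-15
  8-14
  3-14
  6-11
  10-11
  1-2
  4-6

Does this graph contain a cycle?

No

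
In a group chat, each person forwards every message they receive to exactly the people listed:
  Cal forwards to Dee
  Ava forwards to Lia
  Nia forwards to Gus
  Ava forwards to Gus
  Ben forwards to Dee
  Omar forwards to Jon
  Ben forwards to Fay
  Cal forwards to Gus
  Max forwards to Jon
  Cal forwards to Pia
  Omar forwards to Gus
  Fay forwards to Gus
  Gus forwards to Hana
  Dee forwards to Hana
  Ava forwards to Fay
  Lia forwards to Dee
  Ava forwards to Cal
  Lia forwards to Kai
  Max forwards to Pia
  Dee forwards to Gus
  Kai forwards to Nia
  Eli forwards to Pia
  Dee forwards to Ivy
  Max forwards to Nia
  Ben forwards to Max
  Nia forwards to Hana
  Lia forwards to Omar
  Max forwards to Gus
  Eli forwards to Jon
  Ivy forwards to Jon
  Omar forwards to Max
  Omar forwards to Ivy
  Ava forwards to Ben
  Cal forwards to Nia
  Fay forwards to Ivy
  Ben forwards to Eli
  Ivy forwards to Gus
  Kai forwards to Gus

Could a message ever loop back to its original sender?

DFS with white/gray/black marking, starting from Ava:
Ava gray
  Fay gray
    Ivy gray
      Gus gray
        Hana gray
        Hana black
      Gus black
      Jon gray
      Jon black
    Ivy black
    Fay→Gus: Gus black — skip
  Fay black
  Ava→Gus: Gus black — skip
  Lia gray
    Omar gray
      Omar→Ivy: Ivy black — skip
      Omar→Jon: Jon black — skip
      Omar→Gus: Gus black — skip
      Max gray
        Max→Jon: Jon black — skip
        Pia gray
        Pia black
        Max→Gus: Gus black — skip
        Nia gray
          Nia→Hana: Hana black — skip
          Nia→Gus: Gus black — skip
        Nia black
      Max black
    Omar black
    Kai gray
      Kai→Gus: Gus black — skip
      Kai→Nia: Nia black — skip
    Kai black
    Dee gray
      Dee→Ivy: Ivy black — skip
      Dee→Hana: Hana black — skip
      Dee→Gus: Gus black — skip
    Dee black
  Lia black
  Cal gray
    Cal→Pia: Pia black — skip
    Cal→Gus: Gus black — skip
    Cal→Nia: Nia black — skip
    Cal→Dee: Dee black — skip
  Cal black
  Ben gray
    Ben→Max: Max black — skip
    Ben→Fay: Fay black — skip
    Eli gray
      Eli→Jon: Jon black — skip
      Eli→Pia: Pia black — skip
    Eli black
    Ben→Dee: Dee black — skip
  Ben black
Ava black
Every edge goes to a white or black vertex — no back edge, so the graph is acyclic.

No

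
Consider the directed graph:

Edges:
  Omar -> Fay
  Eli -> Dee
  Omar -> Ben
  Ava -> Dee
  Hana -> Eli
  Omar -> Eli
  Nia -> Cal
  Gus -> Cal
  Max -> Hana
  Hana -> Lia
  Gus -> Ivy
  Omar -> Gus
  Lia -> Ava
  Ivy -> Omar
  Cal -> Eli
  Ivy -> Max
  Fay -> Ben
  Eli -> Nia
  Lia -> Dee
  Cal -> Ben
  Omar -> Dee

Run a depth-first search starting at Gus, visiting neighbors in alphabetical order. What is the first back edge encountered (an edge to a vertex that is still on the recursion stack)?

Nia→Cal

DFS from Gus (visiting neighbors in alphabetical order); mark gray on enter, black on exit:
Gus gray
  Cal gray
    Ben gray
    Ben black
    Eli gray
      Dee gray
      Dee black
      Nia gray
        Nia→Cal: Cal is gray → back edge
First back edge: Nia → Cal.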